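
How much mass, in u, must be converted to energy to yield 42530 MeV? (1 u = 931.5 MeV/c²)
m = E/c² = 45.66 u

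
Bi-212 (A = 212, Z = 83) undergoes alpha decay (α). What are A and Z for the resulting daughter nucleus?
Daughter: A = 208, Z = 81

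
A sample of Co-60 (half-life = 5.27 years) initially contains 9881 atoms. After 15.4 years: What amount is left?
N = N₀(1/2)^(t/t½) = 1304 atoms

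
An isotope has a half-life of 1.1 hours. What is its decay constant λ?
λ = ln(2)/t½ = 0.6301 hour⁻¹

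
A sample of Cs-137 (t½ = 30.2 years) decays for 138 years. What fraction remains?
N/N₀ = (1/2)^(t/t½) = 0.04211 = 4.21%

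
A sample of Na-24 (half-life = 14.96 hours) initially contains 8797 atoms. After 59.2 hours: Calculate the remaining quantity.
N = N₀(1/2)^(t/t½) = 566.4 atoms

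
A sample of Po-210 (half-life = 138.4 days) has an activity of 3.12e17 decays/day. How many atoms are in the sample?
N = A/λ = 6.23e19 atoms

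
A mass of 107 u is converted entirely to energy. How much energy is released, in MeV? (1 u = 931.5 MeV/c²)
E = mc² = 99670 MeV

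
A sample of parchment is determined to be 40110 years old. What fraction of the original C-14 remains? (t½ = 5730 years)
N/N₀ = (1/2)^(t/t½) = 0.007812 = 0.781%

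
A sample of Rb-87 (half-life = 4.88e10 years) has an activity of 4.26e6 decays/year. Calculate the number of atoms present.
N = A/λ = 2.999e17 atoms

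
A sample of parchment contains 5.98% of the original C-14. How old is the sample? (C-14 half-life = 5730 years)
Age = t½ × log₂(1/ratio) = 23290 years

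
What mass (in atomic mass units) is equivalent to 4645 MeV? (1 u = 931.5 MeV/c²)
m = E/c² = 4.987 u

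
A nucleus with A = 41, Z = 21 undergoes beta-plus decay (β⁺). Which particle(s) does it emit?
β⁺: positron (e⁺) + neutrino (νₑ)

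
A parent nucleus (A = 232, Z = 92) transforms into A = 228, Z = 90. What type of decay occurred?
ΔA = -4, ΔZ = -2 ⇒ alpha decay (α)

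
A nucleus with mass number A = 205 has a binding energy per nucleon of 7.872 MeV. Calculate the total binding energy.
B.E. = 7.872 × 205 = 1614 MeV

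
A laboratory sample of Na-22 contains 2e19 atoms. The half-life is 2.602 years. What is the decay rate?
A = λN = 5.328e18 decays/year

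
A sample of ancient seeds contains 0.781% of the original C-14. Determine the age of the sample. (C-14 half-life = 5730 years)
Age = t½ × log₂(1/ratio) = 40110 years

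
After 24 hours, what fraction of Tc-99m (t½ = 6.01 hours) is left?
N/N₀ = (1/2)^(t/t½) = 0.06279 = 6.28%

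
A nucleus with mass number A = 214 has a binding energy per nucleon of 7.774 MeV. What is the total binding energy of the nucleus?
B.E. = 7.774 × 214 = 1664 MeV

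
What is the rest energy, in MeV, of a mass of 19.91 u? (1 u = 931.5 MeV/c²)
E = mc² = 18550 MeV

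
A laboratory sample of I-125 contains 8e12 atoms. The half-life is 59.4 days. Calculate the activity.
A = λN = 9.335e10 decays/day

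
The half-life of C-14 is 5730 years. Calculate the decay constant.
λ = ln(2)/t½ = 1.21e-4 year⁻¹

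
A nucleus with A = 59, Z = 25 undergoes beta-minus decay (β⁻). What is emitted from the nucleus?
β⁻: electron (e⁻) + antineutrino (ν̄ₑ)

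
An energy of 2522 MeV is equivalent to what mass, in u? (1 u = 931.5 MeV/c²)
m = E/c² = 2.707 u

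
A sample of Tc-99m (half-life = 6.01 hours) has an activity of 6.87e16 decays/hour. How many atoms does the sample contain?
N = A/λ = 5.957e17 atoms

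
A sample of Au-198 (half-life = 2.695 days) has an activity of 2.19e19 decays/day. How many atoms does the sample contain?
N = A/λ = 8.515e19 atoms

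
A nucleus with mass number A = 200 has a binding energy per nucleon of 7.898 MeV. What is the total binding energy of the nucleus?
B.E. = 7.898 × 200 = 1580 MeV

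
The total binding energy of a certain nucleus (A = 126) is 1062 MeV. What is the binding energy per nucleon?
B.E./A = 1062/126 = 8.429 MeV/nucleon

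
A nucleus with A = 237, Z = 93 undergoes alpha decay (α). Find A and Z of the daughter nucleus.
Daughter: A = 233, Z = 91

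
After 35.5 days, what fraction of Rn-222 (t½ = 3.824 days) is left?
N/N₀ = (1/2)^(t/t½) = 0.001605 = 0.16%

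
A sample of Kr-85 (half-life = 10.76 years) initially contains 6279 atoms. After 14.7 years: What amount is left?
N = N₀(1/2)^(t/t½) = 2436 atoms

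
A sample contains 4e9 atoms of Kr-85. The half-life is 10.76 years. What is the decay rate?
A = λN = 2.577e8 decays/year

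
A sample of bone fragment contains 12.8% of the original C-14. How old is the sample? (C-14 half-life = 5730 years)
Age = t½ × log₂(1/ratio) = 16990 years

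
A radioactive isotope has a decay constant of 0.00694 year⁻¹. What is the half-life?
t½ = ln(2)/λ = 99.88 years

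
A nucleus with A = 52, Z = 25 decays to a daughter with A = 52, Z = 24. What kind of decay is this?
ΔA = 0, ΔZ = -1 ⇒ beta-plus decay (β⁺) or electron capture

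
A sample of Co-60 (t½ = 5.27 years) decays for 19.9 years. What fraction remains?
N/N₀ = (1/2)^(t/t½) = 0.07299 = 7.3%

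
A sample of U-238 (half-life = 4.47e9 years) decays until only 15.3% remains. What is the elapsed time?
t = t½ × log₂(N₀/N) = 1.211e10 years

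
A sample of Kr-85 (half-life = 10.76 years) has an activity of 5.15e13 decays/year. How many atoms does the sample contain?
N = A/λ = 7.995e14 atoms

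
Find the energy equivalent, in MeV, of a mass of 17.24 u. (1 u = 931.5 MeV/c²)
E = mc² = 16060 MeV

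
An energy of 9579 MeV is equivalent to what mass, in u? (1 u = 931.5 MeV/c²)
m = E/c² = 10.28 u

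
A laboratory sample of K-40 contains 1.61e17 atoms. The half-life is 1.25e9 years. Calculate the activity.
A = λN = 8.928e7 decays/year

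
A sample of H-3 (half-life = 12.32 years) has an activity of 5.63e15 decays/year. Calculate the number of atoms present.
N = A/λ = 1.001e17 atoms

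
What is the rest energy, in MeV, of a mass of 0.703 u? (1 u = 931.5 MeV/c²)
E = mc² = 654.8 MeV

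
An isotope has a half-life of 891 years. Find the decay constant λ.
λ = ln(2)/t½ = 7.779e-4 year⁻¹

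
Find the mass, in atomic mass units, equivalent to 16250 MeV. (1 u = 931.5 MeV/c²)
m = E/c² = 17.44 u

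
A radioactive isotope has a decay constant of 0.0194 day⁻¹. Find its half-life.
t½ = ln(2)/λ = 35.73 days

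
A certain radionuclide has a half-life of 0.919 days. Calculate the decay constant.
λ = ln(2)/t½ = 0.7542 day⁻¹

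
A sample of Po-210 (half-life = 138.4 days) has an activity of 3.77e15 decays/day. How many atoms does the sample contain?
N = A/λ = 7.528e17 atoms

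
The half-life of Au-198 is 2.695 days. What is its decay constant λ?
λ = ln(2)/t½ = 0.2572 day⁻¹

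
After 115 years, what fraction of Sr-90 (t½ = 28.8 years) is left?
N/N₀ = (1/2)^(t/t½) = 0.0628 = 6.28%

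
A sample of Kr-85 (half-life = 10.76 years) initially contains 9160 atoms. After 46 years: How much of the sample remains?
N = N₀(1/2)^(t/t½) = 473.1 atoms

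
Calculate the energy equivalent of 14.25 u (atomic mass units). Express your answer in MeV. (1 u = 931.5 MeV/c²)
E = mc² = 13270 MeV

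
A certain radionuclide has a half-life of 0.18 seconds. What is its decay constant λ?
λ = ln(2)/t½ = 3.851 second⁻¹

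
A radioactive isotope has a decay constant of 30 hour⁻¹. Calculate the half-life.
t½ = ln(2)/λ = 0.0231 hours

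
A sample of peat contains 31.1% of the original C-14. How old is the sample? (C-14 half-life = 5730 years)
Age = t½ × log₂(1/ratio) = 9655 years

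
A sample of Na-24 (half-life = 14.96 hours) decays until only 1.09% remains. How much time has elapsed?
t = t½ × log₂(N₀/N) = 97.53 hours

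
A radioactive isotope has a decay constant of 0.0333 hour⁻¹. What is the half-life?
t½ = ln(2)/λ = 20.82 hours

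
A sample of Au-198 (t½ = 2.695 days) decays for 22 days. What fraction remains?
N/N₀ = (1/2)^(t/t½) = 0.003488 = 0.349%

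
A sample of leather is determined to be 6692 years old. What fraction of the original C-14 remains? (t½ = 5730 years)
N/N₀ = (1/2)^(t/t½) = 0.4451 = 44.5%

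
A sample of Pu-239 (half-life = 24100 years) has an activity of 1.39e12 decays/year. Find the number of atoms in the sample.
N = A/λ = 4.833e16 atoms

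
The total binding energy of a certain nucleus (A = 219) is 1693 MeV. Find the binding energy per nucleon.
B.E./A = 1693/219 = 7.731 MeV/nucleon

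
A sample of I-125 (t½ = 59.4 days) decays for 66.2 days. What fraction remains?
N/N₀ = (1/2)^(t/t½) = 0.4619 = 46.2%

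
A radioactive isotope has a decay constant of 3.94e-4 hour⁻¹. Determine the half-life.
t½ = ln(2)/λ = 1759 hours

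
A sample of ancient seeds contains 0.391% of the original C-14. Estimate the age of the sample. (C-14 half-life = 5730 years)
Age = t½ × log₂(1/ratio) = 45830 years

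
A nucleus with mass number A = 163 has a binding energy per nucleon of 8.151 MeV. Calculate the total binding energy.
B.E. = 8.151 × 163 = 1329 MeV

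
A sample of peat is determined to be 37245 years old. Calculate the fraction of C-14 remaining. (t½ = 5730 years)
N/N₀ = (1/2)^(t/t½) = 0.01105 = 1.1%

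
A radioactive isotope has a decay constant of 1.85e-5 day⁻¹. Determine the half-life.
t½ = ln(2)/λ = 37470 days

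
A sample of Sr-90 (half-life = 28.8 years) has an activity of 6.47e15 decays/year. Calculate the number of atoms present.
N = A/λ = 2.688e17 atoms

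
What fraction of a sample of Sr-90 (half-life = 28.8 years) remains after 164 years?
N/N₀ = (1/2)^(t/t½) = 0.01931 = 1.93%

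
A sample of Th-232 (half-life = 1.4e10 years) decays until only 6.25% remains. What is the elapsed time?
t = t½ × log₂(N₀/N) = 5.6e10 years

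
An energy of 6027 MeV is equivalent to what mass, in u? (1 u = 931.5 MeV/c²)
m = E/c² = 6.47 u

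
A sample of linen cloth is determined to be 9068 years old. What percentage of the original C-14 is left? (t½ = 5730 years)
N/N₀ = (1/2)^(t/t½) = 0.3339 = 33.4%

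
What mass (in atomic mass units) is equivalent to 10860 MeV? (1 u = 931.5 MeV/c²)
m = E/c² = 11.66 u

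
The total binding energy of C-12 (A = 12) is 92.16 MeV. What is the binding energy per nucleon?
B.E./A = 92.16/12 = 7.68 MeV/nucleon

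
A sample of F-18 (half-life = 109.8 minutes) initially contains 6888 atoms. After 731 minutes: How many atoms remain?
N = N₀(1/2)^(t/t½) = 68.23 atoms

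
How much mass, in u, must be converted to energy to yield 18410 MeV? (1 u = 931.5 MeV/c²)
m = E/c² = 19.76 u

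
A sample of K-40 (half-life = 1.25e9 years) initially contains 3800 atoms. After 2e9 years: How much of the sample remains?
N = N₀(1/2)^(t/t½) = 1254 atoms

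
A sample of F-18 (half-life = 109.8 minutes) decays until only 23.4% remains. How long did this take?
t = t½ × log₂(N₀/N) = 230.1 minutes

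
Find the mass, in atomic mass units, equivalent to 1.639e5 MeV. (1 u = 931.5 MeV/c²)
m = E/c² = 176 u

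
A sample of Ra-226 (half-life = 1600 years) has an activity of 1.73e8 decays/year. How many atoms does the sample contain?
N = A/λ = 3.993e11 atoms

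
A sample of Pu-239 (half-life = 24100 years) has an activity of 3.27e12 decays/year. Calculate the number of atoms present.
N = A/λ = 1.137e17 atoms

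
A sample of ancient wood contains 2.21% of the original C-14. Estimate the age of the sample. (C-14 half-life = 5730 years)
Age = t½ × log₂(1/ratio) = 31510 years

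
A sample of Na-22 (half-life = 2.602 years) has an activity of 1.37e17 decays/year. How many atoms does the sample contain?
N = A/λ = 5.143e17 atoms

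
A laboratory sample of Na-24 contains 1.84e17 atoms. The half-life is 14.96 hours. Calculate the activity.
A = λN = 8.525e15 decays/hour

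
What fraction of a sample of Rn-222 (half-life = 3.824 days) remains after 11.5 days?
N/N₀ = (1/2)^(t/t½) = 0.1244 = 12.4%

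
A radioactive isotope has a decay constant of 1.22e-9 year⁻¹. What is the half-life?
t½ = ln(2)/λ = 5.682e8 years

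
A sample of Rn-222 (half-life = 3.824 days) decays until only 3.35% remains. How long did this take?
t = t½ × log₂(N₀/N) = 18.74 days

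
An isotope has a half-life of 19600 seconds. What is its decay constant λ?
λ = ln(2)/t½ = 3.536e-5 second⁻¹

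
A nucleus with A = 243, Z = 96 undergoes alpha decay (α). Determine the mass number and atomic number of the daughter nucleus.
Daughter: A = 239, Z = 94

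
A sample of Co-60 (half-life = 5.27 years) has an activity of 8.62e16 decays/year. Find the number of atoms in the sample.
N = A/λ = 6.554e17 atoms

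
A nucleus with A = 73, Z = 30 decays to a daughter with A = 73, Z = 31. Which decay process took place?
ΔA = 0, ΔZ = +1 ⇒ beta-minus decay (β⁻)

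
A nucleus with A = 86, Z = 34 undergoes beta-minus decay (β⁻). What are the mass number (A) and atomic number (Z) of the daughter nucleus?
Daughter: A = 86, Z = 35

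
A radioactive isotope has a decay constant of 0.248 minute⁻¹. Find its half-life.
t½ = ln(2)/λ = 2.795 minutes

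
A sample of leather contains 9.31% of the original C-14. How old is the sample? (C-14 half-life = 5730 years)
Age = t½ × log₂(1/ratio) = 19630 years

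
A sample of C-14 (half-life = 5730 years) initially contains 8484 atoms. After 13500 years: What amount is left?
N = N₀(1/2)^(t/t½) = 1657 atoms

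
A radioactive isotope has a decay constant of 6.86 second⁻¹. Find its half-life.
t½ = ln(2)/λ = 0.101 seconds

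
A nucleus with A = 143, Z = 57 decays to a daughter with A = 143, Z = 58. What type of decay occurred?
ΔA = 0, ΔZ = +1 ⇒ beta-minus decay (β⁻)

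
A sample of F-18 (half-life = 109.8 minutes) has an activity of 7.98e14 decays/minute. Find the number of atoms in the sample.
N = A/λ = 1.264e17 atoms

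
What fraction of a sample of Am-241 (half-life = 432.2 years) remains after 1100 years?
N/N₀ = (1/2)^(t/t½) = 0.1713 = 17.1%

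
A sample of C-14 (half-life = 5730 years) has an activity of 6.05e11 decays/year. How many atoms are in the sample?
N = A/λ = 5.001e15 atoms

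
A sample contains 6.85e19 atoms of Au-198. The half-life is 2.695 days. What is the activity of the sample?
A = λN = 1.762e19 decays/day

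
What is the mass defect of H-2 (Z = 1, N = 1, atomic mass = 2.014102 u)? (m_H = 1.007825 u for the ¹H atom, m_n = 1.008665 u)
Δm = Z·m_H + N·m_n − M = 0.002388 u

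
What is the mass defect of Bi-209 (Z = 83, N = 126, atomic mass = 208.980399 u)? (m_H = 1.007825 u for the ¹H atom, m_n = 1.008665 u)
Δm = Z·m_H + N·m_n − M = 1.761 u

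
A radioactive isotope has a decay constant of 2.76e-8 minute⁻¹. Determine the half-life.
t½ = ln(2)/λ = 2.511e7 minutes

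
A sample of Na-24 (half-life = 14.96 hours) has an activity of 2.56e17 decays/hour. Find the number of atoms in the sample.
N = A/λ = 5.525e18 atoms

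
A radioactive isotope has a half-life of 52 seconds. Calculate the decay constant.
λ = ln(2)/t½ = 0.01333 second⁻¹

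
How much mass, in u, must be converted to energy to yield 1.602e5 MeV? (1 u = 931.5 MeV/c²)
m = E/c² = 172 u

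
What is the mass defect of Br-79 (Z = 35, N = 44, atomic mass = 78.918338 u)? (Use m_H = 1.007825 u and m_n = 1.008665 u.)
Δm = Z·m_H + N·m_n − M = 0.7368 u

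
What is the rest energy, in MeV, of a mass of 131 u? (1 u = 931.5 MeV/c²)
E = mc² = 1.22e5 MeV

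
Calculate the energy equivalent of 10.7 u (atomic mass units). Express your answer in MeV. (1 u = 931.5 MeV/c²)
E = mc² = 9967 MeV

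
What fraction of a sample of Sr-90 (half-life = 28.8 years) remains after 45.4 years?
N/N₀ = (1/2)^(t/t½) = 0.3353 = 33.5%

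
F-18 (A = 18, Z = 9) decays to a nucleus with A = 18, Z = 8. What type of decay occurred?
ΔA = 0, ΔZ = -1 ⇒ beta-plus decay (β⁺) or electron capture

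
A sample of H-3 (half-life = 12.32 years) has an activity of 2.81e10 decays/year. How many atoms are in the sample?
N = A/λ = 4.994e11 atoms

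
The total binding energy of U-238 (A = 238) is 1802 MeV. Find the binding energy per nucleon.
B.E./A = 1802/238 = 7.571 MeV/nucleon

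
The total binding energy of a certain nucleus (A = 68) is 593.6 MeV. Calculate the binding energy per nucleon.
B.E./A = 593.6/68 = 8.729 MeV/nucleon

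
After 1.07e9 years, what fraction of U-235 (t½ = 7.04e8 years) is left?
N/N₀ = (1/2)^(t/t½) = 0.3487 = 34.9%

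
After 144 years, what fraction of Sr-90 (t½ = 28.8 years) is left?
N/N₀ = (1/2)^(t/t½) = 0.03125 = 3.12%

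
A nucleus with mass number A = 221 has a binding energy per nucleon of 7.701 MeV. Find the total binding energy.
B.E. = 7.701 × 221 = 1702 MeV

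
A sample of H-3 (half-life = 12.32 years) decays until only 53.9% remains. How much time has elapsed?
t = t½ × log₂(N₀/N) = 10.99 years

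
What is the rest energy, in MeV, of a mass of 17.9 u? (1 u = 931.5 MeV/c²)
E = mc² = 16670 MeV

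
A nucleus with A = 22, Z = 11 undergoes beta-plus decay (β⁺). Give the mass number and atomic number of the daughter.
Daughter: A = 22, Z = 10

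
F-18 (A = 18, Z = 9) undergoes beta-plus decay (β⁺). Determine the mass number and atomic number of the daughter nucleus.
Daughter: A = 18, Z = 8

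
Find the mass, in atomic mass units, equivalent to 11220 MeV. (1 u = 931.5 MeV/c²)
m = E/c² = 12.05 u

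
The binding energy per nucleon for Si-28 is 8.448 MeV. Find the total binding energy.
B.E. = 8.448 × 28 = 236.5 MeV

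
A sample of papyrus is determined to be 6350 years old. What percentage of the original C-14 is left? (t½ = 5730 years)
N/N₀ = (1/2)^(t/t½) = 0.4639 = 46.4%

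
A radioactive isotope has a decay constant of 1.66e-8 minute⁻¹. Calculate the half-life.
t½ = ln(2)/λ = 4.176e7 minutes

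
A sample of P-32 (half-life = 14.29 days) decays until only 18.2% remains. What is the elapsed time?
t = t½ × log₂(N₀/N) = 35.12 days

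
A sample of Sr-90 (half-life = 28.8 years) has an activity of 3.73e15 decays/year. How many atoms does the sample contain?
N = A/λ = 1.55e17 atoms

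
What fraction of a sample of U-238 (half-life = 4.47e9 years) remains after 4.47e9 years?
N/N₀ = (1/2)^(t/t½) = 0.5 = 50%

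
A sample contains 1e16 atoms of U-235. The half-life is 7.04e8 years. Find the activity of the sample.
A = λN = 9.846e6 decays/year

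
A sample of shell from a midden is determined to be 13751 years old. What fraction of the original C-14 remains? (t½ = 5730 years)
N/N₀ = (1/2)^(t/t½) = 0.1895 = 18.9%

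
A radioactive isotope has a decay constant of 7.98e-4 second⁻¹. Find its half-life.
t½ = ln(2)/λ = 868.6 seconds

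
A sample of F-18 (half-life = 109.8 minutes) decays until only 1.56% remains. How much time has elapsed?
t = t½ × log₂(N₀/N) = 659.1 minutes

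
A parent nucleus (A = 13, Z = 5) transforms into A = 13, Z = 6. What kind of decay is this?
ΔA = 0, ΔZ = +1 ⇒ beta-minus decay (β⁻)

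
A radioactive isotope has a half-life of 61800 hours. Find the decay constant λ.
λ = ln(2)/t½ = 1.122e-5 hour⁻¹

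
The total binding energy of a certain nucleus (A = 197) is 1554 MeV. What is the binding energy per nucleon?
B.E./A = 1554/197 = 7.888 MeV/nucleon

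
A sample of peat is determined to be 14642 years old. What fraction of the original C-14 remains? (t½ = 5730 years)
N/N₀ = (1/2)^(t/t½) = 0.1701 = 17%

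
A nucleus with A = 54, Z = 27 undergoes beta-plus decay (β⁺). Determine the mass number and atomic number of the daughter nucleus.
Daughter: A = 54, Z = 26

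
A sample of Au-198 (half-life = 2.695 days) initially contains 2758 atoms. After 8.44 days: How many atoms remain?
N = N₀(1/2)^(t/t½) = 314.7 atoms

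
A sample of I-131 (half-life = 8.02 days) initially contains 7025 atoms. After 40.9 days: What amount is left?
N = N₀(1/2)^(t/t½) = 204.9 atoms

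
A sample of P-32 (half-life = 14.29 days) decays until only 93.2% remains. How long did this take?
t = t½ × log₂(N₀/N) = 1.452 days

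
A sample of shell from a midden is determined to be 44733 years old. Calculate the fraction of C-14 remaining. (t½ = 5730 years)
N/N₀ = (1/2)^(t/t½) = 0.004466 = 0.447%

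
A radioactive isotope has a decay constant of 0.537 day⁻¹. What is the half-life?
t½ = ln(2)/λ = 1.291 days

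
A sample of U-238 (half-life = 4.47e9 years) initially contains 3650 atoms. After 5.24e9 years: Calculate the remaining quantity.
N = N₀(1/2)^(t/t½) = 1620 atoms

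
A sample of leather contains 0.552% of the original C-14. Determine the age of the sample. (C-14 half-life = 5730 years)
Age = t½ × log₂(1/ratio) = 42980 years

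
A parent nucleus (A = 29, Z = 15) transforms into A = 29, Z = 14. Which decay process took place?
ΔA = 0, ΔZ = -1 ⇒ beta-plus decay (β⁺) or electron capture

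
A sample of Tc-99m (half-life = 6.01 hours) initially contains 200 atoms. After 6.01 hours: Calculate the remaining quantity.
N = N₀(1/2)^(t/t½) = 100 atoms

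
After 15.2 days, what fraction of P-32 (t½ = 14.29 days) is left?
N/N₀ = (1/2)^(t/t½) = 0.4784 = 47.8%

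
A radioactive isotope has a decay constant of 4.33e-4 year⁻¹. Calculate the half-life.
t½ = ln(2)/λ = 1601 years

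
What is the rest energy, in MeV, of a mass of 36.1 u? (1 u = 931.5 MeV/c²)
E = mc² = 33630 MeV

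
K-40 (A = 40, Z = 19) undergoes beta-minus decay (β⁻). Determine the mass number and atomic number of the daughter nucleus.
Daughter: A = 40, Z = 20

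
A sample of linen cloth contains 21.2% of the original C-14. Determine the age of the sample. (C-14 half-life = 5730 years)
Age = t½ × log₂(1/ratio) = 12820 years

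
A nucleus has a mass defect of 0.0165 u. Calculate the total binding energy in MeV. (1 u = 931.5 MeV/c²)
B.E. = Δm × 931.5 = 15.37 MeV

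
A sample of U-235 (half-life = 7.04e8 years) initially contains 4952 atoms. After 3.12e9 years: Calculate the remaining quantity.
N = N₀(1/2)^(t/t½) = 229.4 atoms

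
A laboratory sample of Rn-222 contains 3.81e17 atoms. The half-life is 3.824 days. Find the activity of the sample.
A = λN = 6.906e16 decays/day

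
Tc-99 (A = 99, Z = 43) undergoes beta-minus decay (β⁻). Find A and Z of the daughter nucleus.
Daughter: A = 99, Z = 44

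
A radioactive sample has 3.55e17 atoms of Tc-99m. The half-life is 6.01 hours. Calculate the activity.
A = λN = 4.094e16 decays/hour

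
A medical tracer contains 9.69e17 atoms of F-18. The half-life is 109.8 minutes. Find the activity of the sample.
A = λN = 6.117e15 decays/minute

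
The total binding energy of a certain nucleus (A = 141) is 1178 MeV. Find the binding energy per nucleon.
B.E./A = 1178/141 = 8.355 MeV/nucleon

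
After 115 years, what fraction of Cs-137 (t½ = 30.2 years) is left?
N/N₀ = (1/2)^(t/t½) = 0.0714 = 7.14%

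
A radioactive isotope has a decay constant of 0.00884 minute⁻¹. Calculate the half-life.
t½ = ln(2)/λ = 78.41 minutes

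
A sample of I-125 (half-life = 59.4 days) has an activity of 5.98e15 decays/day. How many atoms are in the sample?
N = A/λ = 5.125e17 atoms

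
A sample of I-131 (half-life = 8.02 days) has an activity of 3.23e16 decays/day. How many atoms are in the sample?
N = A/λ = 3.737e17 atoms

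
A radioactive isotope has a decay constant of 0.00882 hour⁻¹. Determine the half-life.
t½ = ln(2)/λ = 78.59 hours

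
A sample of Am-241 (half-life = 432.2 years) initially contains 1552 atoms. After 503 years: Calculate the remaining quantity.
N = N₀(1/2)^(t/t½) = 692.7 atoms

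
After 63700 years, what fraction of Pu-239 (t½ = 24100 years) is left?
N/N₀ = (1/2)^(t/t½) = 0.1601 = 16%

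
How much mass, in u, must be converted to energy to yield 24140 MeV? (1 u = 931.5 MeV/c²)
m = E/c² = 25.92 u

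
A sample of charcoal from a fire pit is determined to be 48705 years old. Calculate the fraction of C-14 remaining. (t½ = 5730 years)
N/N₀ = (1/2)^(t/t½) = 0.002762 = 0.276%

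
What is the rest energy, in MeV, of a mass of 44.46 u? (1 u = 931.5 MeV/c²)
E = mc² = 41410 MeV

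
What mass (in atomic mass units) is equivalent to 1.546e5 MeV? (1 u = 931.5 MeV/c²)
m = E/c² = 166 u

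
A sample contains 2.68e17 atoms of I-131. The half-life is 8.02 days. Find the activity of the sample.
A = λN = 2.316e16 decays/day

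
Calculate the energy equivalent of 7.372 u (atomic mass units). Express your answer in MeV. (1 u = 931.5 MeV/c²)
E = mc² = 6867 MeV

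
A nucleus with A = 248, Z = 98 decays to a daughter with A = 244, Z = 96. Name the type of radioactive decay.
ΔA = -4, ΔZ = -2 ⇒ alpha decay (α)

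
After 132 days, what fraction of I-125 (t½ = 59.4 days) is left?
N/N₀ = (1/2)^(t/t½) = 0.2143 = 21.4%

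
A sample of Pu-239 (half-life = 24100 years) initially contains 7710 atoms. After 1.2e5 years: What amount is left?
N = N₀(1/2)^(t/t½) = 244.4 atoms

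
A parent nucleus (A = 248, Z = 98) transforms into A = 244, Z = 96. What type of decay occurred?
ΔA = -4, ΔZ = -2 ⇒ alpha decay (α)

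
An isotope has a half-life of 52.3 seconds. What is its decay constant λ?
λ = ln(2)/t½ = 0.01325 second⁻¹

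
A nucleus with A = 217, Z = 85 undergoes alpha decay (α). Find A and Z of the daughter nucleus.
Daughter: A = 213, Z = 83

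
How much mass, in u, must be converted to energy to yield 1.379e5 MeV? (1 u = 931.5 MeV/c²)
m = E/c² = 148 u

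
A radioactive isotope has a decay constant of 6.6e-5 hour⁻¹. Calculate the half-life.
t½ = ln(2)/λ = 10500 hours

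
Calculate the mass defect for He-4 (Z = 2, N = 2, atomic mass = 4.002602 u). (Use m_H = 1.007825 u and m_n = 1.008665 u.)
Δm = Z·m_H + N·m_n − M = 0.03038 u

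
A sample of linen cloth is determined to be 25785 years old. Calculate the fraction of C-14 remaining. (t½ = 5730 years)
N/N₀ = (1/2)^(t/t½) = 0.04419 = 4.42%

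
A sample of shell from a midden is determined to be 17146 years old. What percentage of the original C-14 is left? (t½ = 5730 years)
N/N₀ = (1/2)^(t/t½) = 0.1257 = 12.6%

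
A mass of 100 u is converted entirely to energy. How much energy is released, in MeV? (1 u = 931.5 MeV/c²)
E = mc² = 93150 MeV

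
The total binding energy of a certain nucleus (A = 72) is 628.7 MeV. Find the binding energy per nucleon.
B.E./A = 628.7/72 = 8.732 MeV/nucleon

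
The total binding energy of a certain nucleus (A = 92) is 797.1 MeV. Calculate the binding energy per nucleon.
B.E./A = 797.1/92 = 8.664 MeV/nucleon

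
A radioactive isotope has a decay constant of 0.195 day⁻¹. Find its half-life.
t½ = ln(2)/λ = 3.555 days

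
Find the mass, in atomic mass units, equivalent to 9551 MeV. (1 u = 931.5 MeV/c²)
m = E/c² = 10.25 u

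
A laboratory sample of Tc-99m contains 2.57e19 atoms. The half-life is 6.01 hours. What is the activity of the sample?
A = λN = 2.964e18 decays/hour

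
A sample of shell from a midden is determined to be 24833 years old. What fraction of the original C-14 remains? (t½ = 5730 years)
N/N₀ = (1/2)^(t/t½) = 0.04959 = 4.96%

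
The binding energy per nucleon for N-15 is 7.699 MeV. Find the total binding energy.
B.E. = 7.699 × 15 = 115.5 MeV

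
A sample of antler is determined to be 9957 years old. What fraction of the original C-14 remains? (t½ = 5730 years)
N/N₀ = (1/2)^(t/t½) = 0.2998 = 30%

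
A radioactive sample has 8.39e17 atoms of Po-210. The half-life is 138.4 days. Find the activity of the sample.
A = λN = 4.202e15 decays/day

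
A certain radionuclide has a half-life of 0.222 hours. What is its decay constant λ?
λ = ln(2)/t½ = 3.122 hour⁻¹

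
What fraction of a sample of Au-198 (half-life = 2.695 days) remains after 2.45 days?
N/N₀ = (1/2)^(t/t½) = 0.5325 = 53.3%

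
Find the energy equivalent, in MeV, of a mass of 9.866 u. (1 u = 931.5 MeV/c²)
E = mc² = 9190 MeV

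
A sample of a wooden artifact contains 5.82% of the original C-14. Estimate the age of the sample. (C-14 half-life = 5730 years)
Age = t½ × log₂(1/ratio) = 23510 years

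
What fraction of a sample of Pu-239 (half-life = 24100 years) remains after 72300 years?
N/N₀ = (1/2)^(t/t½) = 0.125 = 12.5%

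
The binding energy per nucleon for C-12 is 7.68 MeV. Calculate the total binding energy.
B.E. = 7.68 × 12 = 92.16 MeV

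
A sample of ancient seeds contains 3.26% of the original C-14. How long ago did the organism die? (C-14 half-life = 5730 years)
Age = t½ × log₂(1/ratio) = 28300 years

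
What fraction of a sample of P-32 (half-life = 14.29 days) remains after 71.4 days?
N/N₀ = (1/2)^(t/t½) = 0.03133 = 3.13%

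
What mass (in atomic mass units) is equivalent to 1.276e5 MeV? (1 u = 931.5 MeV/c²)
m = E/c² = 137 u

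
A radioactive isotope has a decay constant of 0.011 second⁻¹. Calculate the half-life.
t½ = ln(2)/λ = 63.01 seconds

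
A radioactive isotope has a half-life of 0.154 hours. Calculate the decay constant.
λ = ln(2)/t½ = 4.501 hour⁻¹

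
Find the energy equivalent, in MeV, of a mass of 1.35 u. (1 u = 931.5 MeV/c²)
E = mc² = 1258 MeV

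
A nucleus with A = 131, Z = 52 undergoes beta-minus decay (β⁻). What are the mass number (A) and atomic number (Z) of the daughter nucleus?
Daughter: A = 131, Z = 53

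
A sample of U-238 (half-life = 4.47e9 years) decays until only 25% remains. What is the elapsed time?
t = t½ × log₂(N₀/N) = 8.94e9 years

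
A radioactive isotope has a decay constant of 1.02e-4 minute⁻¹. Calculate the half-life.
t½ = ln(2)/λ = 6796 minutes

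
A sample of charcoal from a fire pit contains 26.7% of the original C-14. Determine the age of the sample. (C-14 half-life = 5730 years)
Age = t½ × log₂(1/ratio) = 10920 years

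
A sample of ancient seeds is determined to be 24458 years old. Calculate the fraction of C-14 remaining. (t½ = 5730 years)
N/N₀ = (1/2)^(t/t½) = 0.05189 = 5.19%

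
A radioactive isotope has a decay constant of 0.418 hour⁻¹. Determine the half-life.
t½ = ln(2)/λ = 1.658 hours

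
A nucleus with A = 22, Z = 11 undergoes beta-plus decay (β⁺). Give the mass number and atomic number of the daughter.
Daughter: A = 22, Z = 10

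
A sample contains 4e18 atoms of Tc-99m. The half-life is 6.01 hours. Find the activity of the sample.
A = λN = 4.613e17 decays/hour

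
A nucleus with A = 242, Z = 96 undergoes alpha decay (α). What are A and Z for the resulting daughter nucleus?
Daughter: A = 238, Z = 94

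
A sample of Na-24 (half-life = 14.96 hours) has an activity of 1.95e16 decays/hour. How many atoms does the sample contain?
N = A/λ = 4.209e17 atoms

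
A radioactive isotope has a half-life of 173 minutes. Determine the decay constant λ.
λ = ln(2)/t½ = 0.004007 minute⁻¹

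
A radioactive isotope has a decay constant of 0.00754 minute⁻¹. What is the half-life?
t½ = ln(2)/λ = 91.93 minutes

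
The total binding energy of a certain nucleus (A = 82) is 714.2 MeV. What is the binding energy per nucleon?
B.E./A = 714.2/82 = 8.71 MeV/nucleon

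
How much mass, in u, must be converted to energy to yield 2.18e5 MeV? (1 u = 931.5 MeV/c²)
m = E/c² = 234 u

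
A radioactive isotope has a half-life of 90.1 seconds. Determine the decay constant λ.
λ = ln(2)/t½ = 0.007693 second⁻¹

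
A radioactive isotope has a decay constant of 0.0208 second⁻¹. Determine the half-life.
t½ = ln(2)/λ = 33.32 seconds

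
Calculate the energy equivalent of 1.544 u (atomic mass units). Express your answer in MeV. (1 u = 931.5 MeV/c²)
E = mc² = 1438 MeV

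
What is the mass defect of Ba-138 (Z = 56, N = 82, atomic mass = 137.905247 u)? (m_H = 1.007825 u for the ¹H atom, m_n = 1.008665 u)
Δm = Z·m_H + N·m_n − M = 1.243 u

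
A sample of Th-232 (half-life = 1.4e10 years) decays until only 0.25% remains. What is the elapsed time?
t = t½ × log₂(N₀/N) = 1.21e11 years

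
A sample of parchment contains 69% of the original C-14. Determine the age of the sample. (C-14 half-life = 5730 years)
Age = t½ × log₂(1/ratio) = 3067 years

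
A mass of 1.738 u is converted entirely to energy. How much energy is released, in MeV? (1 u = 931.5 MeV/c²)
E = mc² = 1619 MeV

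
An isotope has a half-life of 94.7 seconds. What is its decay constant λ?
λ = ln(2)/t½ = 0.007319 second⁻¹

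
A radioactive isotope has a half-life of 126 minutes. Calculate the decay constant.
λ = ln(2)/t½ = 0.005501 minute⁻¹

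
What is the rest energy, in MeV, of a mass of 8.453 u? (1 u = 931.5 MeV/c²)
E = mc² = 7874 MeV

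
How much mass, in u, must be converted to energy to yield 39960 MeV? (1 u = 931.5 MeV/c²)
m = E/c² = 42.9 u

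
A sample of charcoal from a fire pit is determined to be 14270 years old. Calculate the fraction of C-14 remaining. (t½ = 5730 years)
N/N₀ = (1/2)^(t/t½) = 0.178 = 17.8%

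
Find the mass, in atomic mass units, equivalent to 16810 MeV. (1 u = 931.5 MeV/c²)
m = E/c² = 18.05 u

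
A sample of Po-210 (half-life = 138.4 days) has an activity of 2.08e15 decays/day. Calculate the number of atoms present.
N = A/λ = 4.153e17 atoms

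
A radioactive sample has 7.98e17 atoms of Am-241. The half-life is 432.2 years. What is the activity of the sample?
A = λN = 1.28e15 decays/year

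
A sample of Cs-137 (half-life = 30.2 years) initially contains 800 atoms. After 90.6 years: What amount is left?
N = N₀(1/2)^(t/t½) = 100 atoms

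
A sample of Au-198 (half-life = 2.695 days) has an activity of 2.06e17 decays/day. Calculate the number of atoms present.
N = A/λ = 8.009e17 atoms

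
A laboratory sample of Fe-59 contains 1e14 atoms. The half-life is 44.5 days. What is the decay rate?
A = λN = 1.558e12 decays/day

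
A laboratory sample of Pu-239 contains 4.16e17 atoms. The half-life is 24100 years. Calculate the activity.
A = λN = 1.196e13 decays/year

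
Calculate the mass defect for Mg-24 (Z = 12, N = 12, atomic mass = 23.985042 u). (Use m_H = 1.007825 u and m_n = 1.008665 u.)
Δm = Z·m_H + N·m_n − M = 0.2128 u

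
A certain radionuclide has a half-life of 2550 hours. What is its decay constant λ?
λ = ln(2)/t½ = 2.718e-4 hour⁻¹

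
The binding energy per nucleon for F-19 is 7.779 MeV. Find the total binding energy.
B.E. = 7.779 × 19 = 147.8 MeV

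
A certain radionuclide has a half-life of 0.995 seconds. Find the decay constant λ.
λ = ln(2)/t½ = 0.6966 second⁻¹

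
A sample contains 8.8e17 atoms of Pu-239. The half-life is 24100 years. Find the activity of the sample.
A = λN = 2.531e13 decays/year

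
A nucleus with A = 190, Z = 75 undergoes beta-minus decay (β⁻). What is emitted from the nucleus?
β⁻: electron (e⁻) + antineutrino (ν̄ₑ)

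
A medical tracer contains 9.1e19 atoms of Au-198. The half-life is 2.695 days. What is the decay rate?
A = λN = 2.34e19 decays/day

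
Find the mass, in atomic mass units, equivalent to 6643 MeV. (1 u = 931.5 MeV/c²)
m = E/c² = 7.132 u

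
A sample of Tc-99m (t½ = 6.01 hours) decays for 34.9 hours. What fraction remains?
N/N₀ = (1/2)^(t/t½) = 0.01786 = 1.79%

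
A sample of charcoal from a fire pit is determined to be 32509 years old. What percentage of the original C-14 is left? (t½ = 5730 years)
N/N₀ = (1/2)^(t/t½) = 0.01959 = 1.96%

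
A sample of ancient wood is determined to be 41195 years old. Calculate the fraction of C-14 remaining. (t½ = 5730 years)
N/N₀ = (1/2)^(t/t½) = 0.006852 = 0.685%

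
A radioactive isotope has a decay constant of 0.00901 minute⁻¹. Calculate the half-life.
t½ = ln(2)/λ = 76.93 minutes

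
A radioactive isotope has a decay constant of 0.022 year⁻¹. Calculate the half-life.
t½ = ln(2)/λ = 31.51 years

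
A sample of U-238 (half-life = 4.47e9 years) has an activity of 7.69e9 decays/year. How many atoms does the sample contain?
N = A/λ = 4.959e19 atoms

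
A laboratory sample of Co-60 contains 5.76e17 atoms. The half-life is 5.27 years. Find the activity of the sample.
A = λN = 7.576e16 decays/year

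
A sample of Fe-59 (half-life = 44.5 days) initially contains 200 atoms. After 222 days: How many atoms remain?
N = N₀(1/2)^(t/t½) = 6.299 atoms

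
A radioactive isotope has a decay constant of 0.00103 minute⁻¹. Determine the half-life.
t½ = ln(2)/λ = 673 minutes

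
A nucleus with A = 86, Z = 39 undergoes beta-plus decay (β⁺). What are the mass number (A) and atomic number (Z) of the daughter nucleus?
Daughter: A = 86, Z = 38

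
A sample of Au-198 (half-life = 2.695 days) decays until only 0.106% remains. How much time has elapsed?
t = t½ × log₂(N₀/N) = 26.63 days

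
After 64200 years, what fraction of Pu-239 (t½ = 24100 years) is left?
N/N₀ = (1/2)^(t/t½) = 0.1578 = 15.8%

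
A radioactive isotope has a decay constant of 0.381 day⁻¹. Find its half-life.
t½ = ln(2)/λ = 1.819 days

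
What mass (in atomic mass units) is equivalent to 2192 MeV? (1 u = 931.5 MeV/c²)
m = E/c² = 2.353 u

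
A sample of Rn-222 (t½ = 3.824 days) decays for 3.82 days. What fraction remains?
N/N₀ = (1/2)^(t/t½) = 0.5004 = 50%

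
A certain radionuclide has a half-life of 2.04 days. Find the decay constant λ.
λ = ln(2)/t½ = 0.3398 day⁻¹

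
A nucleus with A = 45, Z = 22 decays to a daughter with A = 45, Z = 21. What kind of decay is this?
ΔA = 0, ΔZ = -1 ⇒ beta-plus decay (β⁺) or electron capture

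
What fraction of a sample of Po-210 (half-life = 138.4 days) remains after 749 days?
N/N₀ = (1/2)^(t/t½) = 0.02349 = 2.35%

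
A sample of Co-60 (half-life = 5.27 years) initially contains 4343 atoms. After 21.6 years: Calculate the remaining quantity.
N = N₀(1/2)^(t/t½) = 253.5 atoms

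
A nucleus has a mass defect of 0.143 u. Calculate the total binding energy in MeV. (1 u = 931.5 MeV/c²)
B.E. = Δm × 931.5 = 133.2 MeV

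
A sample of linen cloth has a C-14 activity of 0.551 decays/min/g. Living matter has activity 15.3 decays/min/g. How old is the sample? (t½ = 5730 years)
Age = t½ × log₂(A₀/A) = 27480 years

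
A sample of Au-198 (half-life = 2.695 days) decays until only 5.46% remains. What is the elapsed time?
t = t½ × log₂(N₀/N) = 11.31 days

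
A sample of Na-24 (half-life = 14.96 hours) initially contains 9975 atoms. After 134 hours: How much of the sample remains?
N = N₀(1/2)^(t/t½) = 20.07 atoms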